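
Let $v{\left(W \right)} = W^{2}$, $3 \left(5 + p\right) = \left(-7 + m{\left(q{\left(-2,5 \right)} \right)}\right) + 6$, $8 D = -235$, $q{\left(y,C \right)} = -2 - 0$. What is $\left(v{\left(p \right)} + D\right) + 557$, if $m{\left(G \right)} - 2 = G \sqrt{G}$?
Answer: $\frac{39493}{72} + \frac{56 i \sqrt{2}}{9} \approx 548.51 + 8.7995 i$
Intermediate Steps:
$q{\left(y,C \right)} = -2$ ($q{\left(y,C \right)} = -2 + 0 = -2$)
$D = - \frac{235}{8}$ ($D = \frac{1}{8} \left(-235\right) = - \frac{235}{8} \approx -29.375$)
$m{\left(G \right)} = 2 + G^{\frac{3}{2}}$ ($m{\left(G \right)} = 2 + G \sqrt{G} = 2 + G^{\frac{3}{2}}$)
$p = - \frac{14}{3} - \frac{2 i \sqrt{2}}{3}$ ($p = -5 + \frac{\left(-7 + \left(2 + \left(-2\right)^{\frac{3}{2}}\right)\right) + 6}{3} = -5 + \frac{\left(-7 + \left(2 - 2 i \sqrt{2}\right)\right) + 6}{3} = -5 + \frac{\left(-5 - 2 i \sqrt{2}\right) + 6}{3} = -5 + \frac{1 - 2 i \sqrt{2}}{3} = -5 + \left(\frac{1}{3} - \frac{2 i \sqrt{2}}{3}\right) = - \frac{14}{3} - \frac{2 i \sqrt{2}}{3} \approx -4.6667 - 0.94281 i$)
$\left(v{\left(p \right)} + D\right) + 557 = \left(\left(- \frac{14}{3} - \frac{2 i \sqrt{2}}{3}\right)^{2} - \frac{235}{8}\right) + 557 = \left(- \frac{235}{8} + \left(- \frac{14}{3} - \frac{2 i \sqrt{2}}{3}\right)^{2}\right) + 557 = \frac{4221}{8} + \left(- \frac{14}{3} - \frac{2 i \sqrt{2}}{3}\right)^{2}$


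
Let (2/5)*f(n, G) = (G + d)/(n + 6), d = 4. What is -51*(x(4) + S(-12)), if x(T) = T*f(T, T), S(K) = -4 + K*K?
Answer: -7548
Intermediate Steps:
f(n, G) = 5*(4 + G)/(2*(6 + n)) (f(n, G) = 5*((G + 4)/(n + 6))/2 = 5*((4 + G)/(6 + n))/2 = 5*(4 + G)/(2*(6 + n)))
S(K) = -4 + K²
x(T) = 5*T*(4 + T)/(2*(6 + T)) (x(T) = T*(5*(4 + T)/(2*(6 + T))) = 5*T*(4 + T)/(2*(6 + T)))
-51*(x(4) + S(-12)) = -51*((5/2)*4*(4 + 4)/(6 + 4) + (-4 + (-12)²)) = -51*((5/2)*4*8/10 + (-4 + 144)) = -51*((5/2)*4*(⅒)*8 + 140) = -51*(8 + 140) = -51*148 = -7548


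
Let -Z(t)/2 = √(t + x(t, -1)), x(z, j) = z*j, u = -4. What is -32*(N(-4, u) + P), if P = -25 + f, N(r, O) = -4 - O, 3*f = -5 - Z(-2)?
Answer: 2560/3 ≈ 853.33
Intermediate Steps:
x(z, j) = j*z
Z(t) = 0 (Z(t) = -2*√(t - t) = -2*√0 = -2*0 = 0)
f = -5/3 (f = (-5 - 1*0)/3 = (-5 + 0)/3 = (⅓)*(-5) = -5/3 ≈ -1.6667)
P = -80/3 (P = -25 - 5/3 = -80/3 ≈ -26.667)
-32*(N(-4, u) + P) = -32*((-4 - 1*(-4)) - 80/3) = -32*((-4 + 4) - 80/3) = -32*(0 - 80/3) = -32*(-80/3) = 2560/3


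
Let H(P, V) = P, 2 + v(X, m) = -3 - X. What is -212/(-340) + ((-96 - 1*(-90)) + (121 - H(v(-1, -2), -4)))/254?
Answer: 23577/21590 ≈ 1.0920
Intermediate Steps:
v(X, m) = -5 - X (v(X, m) = -2 + (-3 - X) = -5 - X)
-212/(-340) + ((-96 - 1*(-90)) + (121 - H(v(-1, -2), -4)))/254 = -212/(-340) + ((-96 - 1*(-90)) + (121 - (-5 - 1*(-1))))/254 = -212*(-1/340) + ((-96 + 90) + (121 - (-5 + 1)))*(1/254) = 53/85 + (-6 + (121 - 1*(-4)))*(1/254) = 53/85 + (-6 + (121 + 4))*(1/254) = 53/85 + (-6 + 125)*(1/254) = 53/85 + 119*(1/254) = 53/85 + 119/254 = 23577/21590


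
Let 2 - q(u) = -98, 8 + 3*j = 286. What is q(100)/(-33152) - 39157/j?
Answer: -486803299/1152032 ≈ -422.56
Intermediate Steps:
j = 278/3 (j = -8/3 + (1/3)*286 = -8/3 + 286/3 = 278/3 ≈ 92.667)
q(u) = 100 (q(u) = 2 - 1*(-98) = 2 + 98 = 100)
q(100)/(-33152) - 39157/j = 100/(-33152) - 39157/278/3 = 100*(-1/33152) - 39157*3/278 = -25/8288 - 117471/278 = -486803299/1152032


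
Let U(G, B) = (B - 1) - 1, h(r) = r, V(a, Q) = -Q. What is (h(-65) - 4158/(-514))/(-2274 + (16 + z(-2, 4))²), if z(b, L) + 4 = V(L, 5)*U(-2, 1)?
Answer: 14626/510145 ≈ 0.028670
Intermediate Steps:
U(G, B) = -2 + B (U(G, B) = (-1 + B) - 1 = -2 + B)
z(b, L) = 1 (z(b, L) = -4 + (-1*5)*(-2 + 1) = -4 - 5*(-1) = -4 + 5 = 1)
(h(-65) - 4158/(-514))/(-2274 + (16 + z(-2, 4))²) = (-65 - 4158/(-514))/(-2274 + (16 + 1)²) = (-65 - 4158*(-1/514))/(-2274 + 17²) = (-65 + 2079/257)/(-2274 + 289) = -14626/257/(-1985) = -14626/257*(-1/1985) = 14626/510145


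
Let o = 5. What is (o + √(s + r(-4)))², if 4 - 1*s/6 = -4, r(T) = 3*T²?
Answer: 121 + 40*√6 ≈ 218.98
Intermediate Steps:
s = 48 (s = 24 - 6*(-4) = 24 + 24 = 48)
(o + √(s + r(-4)))² = (5 + √(48 + 3*(-4)²))² = (5 + √(48 + 3*16))² = (5 + √(48 + 48))² = (5 + √96)² = (5 + 4*√6)²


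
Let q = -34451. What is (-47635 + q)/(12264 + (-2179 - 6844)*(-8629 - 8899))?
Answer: -41043/79083704 ≈ -0.00051898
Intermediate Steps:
(-47635 + q)/(12264 + (-2179 - 6844)*(-8629 - 8899)) = (-47635 - 34451)/(12264 + (-2179 - 6844)*(-8629 - 8899)) = -82086/(12264 - 9023*(-17528)) = -82086/(12264 + 158155144) = -82086/158167408 = -82086*1/158167408 = -41043/79083704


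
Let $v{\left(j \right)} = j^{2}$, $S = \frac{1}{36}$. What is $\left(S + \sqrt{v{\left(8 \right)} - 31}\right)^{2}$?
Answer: $\frac{42769}{1296} + \frac{\sqrt{33}}{18} \approx 33.32$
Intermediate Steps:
$S = \frac{1}{36} \approx 0.027778$
$\left(S + \sqrt{v{\left(8 \right)} - 31}\right)^{2} = \left(\frac{1}{36} + \sqrt{8^{2} - 31}\right)^{2} = \left(\frac{1}{36} + \sqrt{64 - 31}\right)^{2} = \left(\frac{1}{36} + \sqrt{33}\right)^{2}$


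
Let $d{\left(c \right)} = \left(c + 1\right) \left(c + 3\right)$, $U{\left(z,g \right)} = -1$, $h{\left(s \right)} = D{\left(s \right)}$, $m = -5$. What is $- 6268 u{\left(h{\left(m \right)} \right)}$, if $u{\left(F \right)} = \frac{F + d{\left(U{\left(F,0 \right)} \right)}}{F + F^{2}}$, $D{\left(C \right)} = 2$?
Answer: $- \frac{6268}{3} \approx -2089.3$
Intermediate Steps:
$h{\left(s \right)} = 2$
$d{\left(c \right)} = \left(1 + c\right) \left(3 + c\right)$
$u{\left(F \right)} = \frac{F}{F + F^{2}}$ ($u{\left(F \right)} = \frac{F + \left(3 + \left(-1\right)^{2} + 4 \left(-1\right)\right)}{F + F^{2}} = \frac{F + \left(3 + 1 - 4\right)}{F + F^{2}} = \frac{F + 0}{F + F^{2}} = \frac{F}{F + F^{2}}$)
$- 6268 u{\left(h{\left(m \right)} \right)} = - \frac{6268}{1 + 2} = - \frac{6268}{3}$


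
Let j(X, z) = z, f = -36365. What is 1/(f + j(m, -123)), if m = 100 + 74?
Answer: -1/36488 ≈ -2.7406e-5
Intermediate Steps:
m = 174
1/(f + j(m, -123)) = 1/(-36365 - 123) = 1/(-36488) = -1/36488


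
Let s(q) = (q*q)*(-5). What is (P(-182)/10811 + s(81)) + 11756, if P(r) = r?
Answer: -227560921/10811 ≈ -21049.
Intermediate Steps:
s(q) = -5*q² (s(q) = q²*(-5) = -5*q²)
(P(-182)/10811 + s(81)) + 11756 = (-182/10811 - 5*81²) + 11756 = (-182*1/10811 - 5*6561) + 11756 = (-182/10811 - 32805) + 11756 = -354655037/10811 + 11756 = -227560921/10811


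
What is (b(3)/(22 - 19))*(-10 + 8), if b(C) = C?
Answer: -2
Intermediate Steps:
(b(3)/(22 - 19))*(-10 + 8) = (3/(22 - 19))*(-10 + 8) = (3/3)*(-2) = ((1/3)*3)*(-2) = 1*(-2) = -2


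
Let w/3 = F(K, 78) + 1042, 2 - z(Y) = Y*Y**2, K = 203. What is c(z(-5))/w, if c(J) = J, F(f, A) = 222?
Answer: 127/3792 ≈ 0.033492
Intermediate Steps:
z(Y) = 2 - Y**3 (z(Y) = 2 - Y*Y**2 = 2 - Y**3)
w = 3792 (w = 3*(222 + 1042) = 3*1264 = 3792)
c(z(-5))/w = (2 - 1*(-5)**3)/3792 = (2 - 1*(-125))*(1/3792) = (2 + 125)*(1/3792) = 127*(1/3792) = 127/3792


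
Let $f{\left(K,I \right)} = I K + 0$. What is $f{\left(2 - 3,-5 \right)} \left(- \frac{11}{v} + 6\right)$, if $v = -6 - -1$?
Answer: $41$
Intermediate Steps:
$v = -5$ ($v = -6 + 1 = -5$)
$f{\left(K,I \right)} = I K$
$f{\left(2 - 3,-5 \right)} \left(- \frac{11}{v} + 6\right) = - 5 \left(2 - 3\right) \left(- \frac{11}{-5} + 6\right) = \left(-5\right) \left(-1\right) \left(\left(-11\right) \left(- \frac{1}{5}\right) + 6\right) = 5 \left(\frac{11}{5} + 6\right) = 5 \cdot \frac{41}{5} = 41$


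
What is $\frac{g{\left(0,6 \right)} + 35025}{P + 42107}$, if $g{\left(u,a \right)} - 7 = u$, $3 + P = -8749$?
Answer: $\frac{35032}{33355} \approx 1.0503$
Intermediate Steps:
$P = -8752$ ($P = -3 - 8749 = -8752$)
$g{\left(u,a \right)} = 7 + u$
$\frac{g{\left(0,6 \right)} + 35025}{P + 42107} = \frac{\left(7 + 0\right) + 35025}{-8752 + 42107} = \frac{7 + 35025}{33355} = 35032 \cdot \frac{1}{33355} = \frac{35032}{33355}$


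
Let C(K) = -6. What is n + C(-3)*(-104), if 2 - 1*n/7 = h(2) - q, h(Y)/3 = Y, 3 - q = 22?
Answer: 463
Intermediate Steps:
q = -19 (q = 3 - 1*22 = 3 - 22 = -19)
h(Y) = 3*Y
n = -161 (n = 14 - 7*(3*2 - 1*(-19)) = 14 - 7*(6 + 19) = 14 - 7*25 = 14 - 175 = -161)
n + C(-3)*(-104) = -161 - 6*(-104) = -161 + 624 = 463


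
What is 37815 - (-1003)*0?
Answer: 37815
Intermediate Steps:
37815 - (-1003)*0 = 37815 - 1*0 = 37815 + 0 = 37815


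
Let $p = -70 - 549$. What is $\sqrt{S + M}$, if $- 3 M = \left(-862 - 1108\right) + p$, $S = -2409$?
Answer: $i \sqrt{1546} \approx 39.319 i$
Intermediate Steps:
$p = -619$
$M = 863$ ($M = - \frac{\left(-862 - 1108\right) - 619}{3} = - \frac{-1970 - 619}{3} = \left(- \frac{1}{3}\right) \left(-2589\right) = 863$)
$\sqrt{S + M} = \sqrt{-2409 + 863} = \sqrt{-1546} = i \sqrt{1546}$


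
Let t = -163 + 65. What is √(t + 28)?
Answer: I*√70 ≈ 8.3666*I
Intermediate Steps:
t = -98
√(t + 28) = √(-98 + 28) = √(-70) = I*√70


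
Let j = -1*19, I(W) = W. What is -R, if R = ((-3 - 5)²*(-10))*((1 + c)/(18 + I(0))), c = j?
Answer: -640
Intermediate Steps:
j = -19
c = -19
R = 640 (R = ((-3 - 5)²*(-10))*((1 - 19)/(18 + 0)) = ((-8)²*(-10))*(-18/18) = (64*(-10))*(-18*1/18) = -640*(-1) = 640)
-R = -1*640 = -640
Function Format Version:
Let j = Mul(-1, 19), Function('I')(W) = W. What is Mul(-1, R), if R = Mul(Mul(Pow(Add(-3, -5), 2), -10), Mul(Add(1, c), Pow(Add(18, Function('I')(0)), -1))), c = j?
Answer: -640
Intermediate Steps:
j = -19
c = -19
R = 640 (R = Mul(Mul(Pow(Add(-3, -5), 2), -10), Mul(Add(1, -19), Pow(Add(18, 0), -1))) = Mul(Mul(Pow(-8, 2), -10), Mul(-18, Pow(18, -1))) = Mul(Mul(64, -10), Mul(-18, Rational(1, 18))) = Mul(-640, -1) = 640)
Mul(-1, R) = Mul(-1, 640) = -640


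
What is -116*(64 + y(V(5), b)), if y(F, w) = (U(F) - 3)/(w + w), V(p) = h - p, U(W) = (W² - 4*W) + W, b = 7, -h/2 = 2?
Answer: -8294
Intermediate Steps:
h = -4 (h = -2*2 = -4)
U(W) = W² - 3*W
V(p) = -4 - p
y(F, w) = (-3 + F*(-3 + F))/(2*w) (y(F, w) = (F*(-3 + F) - 3)/(w + w) = (-3 + F*(-3 + F))/((2*w)) = (-3 + F*(-3 + F))*(1/(2*w)) = (-3 + F*(-3 + F))/(2*w))
-116*(64 + y(V(5), b)) = -116*(64 + (½)*(-3 + (-4 - 1*5)*(-3 + (-4 - 1*5)))/7) = -116*(64 + (½)*(⅐)*(-3 + (-4 - 5)*(-3 + (-4 - 5)))) = -116*(64 + (½)*(⅐)*(-3 - 9*(-3 - 9))) = -116*(64 + (½)*(⅐)*(-3 - 9*(-12))) = -116*(64 + (½)*(⅐)*(-3 + 108)) = -116*(64 + (½)*(⅐)*105) = -116*(64 + 15/2) = -116*143/2 = -8294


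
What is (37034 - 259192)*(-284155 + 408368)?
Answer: -27594911654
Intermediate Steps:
(37034 - 259192)*(-284155 + 408368) = -222158*124213 = -27594911654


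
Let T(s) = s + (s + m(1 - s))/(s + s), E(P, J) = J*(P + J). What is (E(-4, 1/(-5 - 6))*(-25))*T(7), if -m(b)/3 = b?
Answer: -138375/1694 ≈ -81.685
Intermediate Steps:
m(b) = -3*b
E(P, J) = J*(J + P)
T(s) = s + (-3 + 4*s)/(2*s) (T(s) = s + (s - 3*(1 - s))/(s + s) = s + (s + (-3 + 3*s))/((2*s)) = s + (-3 + 4*s)*(1/(2*s)) = s + (-3 + 4*s)/(2*s))
(E(-4, 1/(-5 - 6))*(-25))*T(7) = (((1/(-5 - 6) - 4)/(-5 - 6))*(-25))*(2 + 7 - 3/2/7) = (((1/(-11) - 4)/(-11))*(-25))*(2 + 7 - 3/2*⅐) = (-(-1/11 - 4)/11*(-25))*(2 + 7 - 3/14) = (-1/11*(-45/11)*(-25))*(123/14) = ((45/121)*(-25))*(123/14) = -1125/121*123/14 = -138375/1694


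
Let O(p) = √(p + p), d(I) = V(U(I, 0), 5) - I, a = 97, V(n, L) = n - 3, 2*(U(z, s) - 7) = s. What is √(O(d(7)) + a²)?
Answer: √(9409 + I*√6) ≈ 97.0 + 0.013*I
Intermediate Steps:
U(z, s) = 7 + s/2
V(n, L) = -3 + n
d(I) = 4 - I (d(I) = (-3 + (7 + (½)*0)) - I = (-3 + (7 + 0)) - I = (-3 + 7) - I = 4 - I)
O(p) = √2*√p (O(p) = √(2*p) = √2*√p)
√(O(d(7)) + a²) = √(√2*√(4 - 1*7) + 97²) = √(√2*√(4 - 7) + 9409) = √(√2*√(-3) + 9409) = √(√2*(I*√3) + 9409) = √(I*√6 + 9409) = √(9409 + I*√6)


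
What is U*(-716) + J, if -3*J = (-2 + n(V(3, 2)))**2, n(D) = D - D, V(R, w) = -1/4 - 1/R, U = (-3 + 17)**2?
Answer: -421012/3 ≈ -1.4034e+5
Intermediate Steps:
U = 196 (U = 14**2 = 196)
V(R, w) = -1/4 - 1/R (V(R, w) = -1*1/4 - 1/R = -1/4 - 1/R)
n(D) = 0
J = -4/3 (J = -(-2 + 0)**2/3 = -1/3*(-2)**2 = -1/3*4 = -4/3 ≈ -1.3333)
U*(-716) + J = 196*(-716) - 4/3 = -140336 - 4/3 = -421012/3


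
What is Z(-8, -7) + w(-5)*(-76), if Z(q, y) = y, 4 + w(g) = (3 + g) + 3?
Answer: 221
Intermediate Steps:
w(g) = 2 + g (w(g) = -4 + ((3 + g) + 3) = -4 + (6 + g) = 2 + g)
Z(-8, -7) + w(-5)*(-76) = -7 + (2 - 5)*(-76) = -7 - 3*(-76) = -7 + 228 = 221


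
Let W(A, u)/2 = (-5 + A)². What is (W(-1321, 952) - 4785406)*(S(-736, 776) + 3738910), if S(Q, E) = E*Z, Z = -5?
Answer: -4739207755620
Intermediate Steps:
S(Q, E) = -5*E (S(Q, E) = E*(-5) = -5*E)
W(A, u) = 2*(-5 + A)²
(W(-1321, 952) - 4785406)*(S(-736, 776) + 3738910) = (2*(-5 - 1321)² - 4785406)*(-5*776 + 3738910) = (2*(-1326)² - 4785406)*(-3880 + 3738910) = (2*1758276 - 4785406)*3735030 = (3516552 - 4785406)*3735030 = -1268854*3735030 = -4739207755620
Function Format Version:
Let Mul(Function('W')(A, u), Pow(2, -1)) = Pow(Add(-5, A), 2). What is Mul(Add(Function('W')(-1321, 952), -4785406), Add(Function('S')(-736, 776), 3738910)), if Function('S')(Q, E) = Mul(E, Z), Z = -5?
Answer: -4739207755620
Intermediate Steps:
Function('S')(Q, E) = Mul(-5, E) (Function('S')(Q, E) = Mul(E, -5) = Mul(-5, E))
Function('W')(A, u) = Mul(2, Pow(Add(-5, A), 2))
Mul(Add(Function('W')(-1321, 952), -4785406), Add(Function('S')(-736, 776), 3738910)) = Mul(Add(Mul(2, Pow(Add(-5, -1321), 2)), -4785406), Add(Mul(-5, 776), 3738910)) = Mul(Add(Mul(2, Pow(-1326, 2)), -4785406), Add(-3880, 3738910)) = Mul(Add(Mul(2, 1758276), -4785406), 3735030) = Mul(Add(3516552, -4785406), 3735030) = Mul(-1268854, 3735030) = -4739207755620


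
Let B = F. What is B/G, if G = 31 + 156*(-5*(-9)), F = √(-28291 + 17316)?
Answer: 5*I*√439/7051 ≈ 0.014858*I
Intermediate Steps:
F = 5*I*√439 (F = √(-10975) = 5*I*√439 ≈ 104.76*I)
B = 5*I*√439 ≈ 104.76*I
G = 7051 (G = 31 + 156*45 = 31 + 7020 = 7051)
B/G = (5*I*√439)/7051 = (5*I*√439)*(1/7051) = 5*I*√439/7051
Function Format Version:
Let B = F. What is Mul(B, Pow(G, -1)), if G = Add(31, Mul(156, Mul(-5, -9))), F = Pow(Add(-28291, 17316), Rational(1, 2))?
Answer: Mul(Rational(5, 7051), I, Pow(439, Rational(1, 2))) ≈ Mul(0.014858, I)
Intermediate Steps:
F = Mul(5, I, Pow(439, Rational(1, 2))) (F = Pow(-10975, Rational(1, 2)) = Mul(5, I, Pow(439, Rational(1, 2))) ≈ Mul(104.76, I))
B = Mul(5, I, Pow(439, Rational(1, 2))) ≈ Mul(104.76, I)
G = 7051 (G = Add(31, Mul(156, 45)) = Add(31, 7020) = 7051)
Mul(B, Pow(G, -1)) = Mul(Mul(5, I, Pow(439, Rational(1, 2))), Pow(7051, -1)) = Mul(Mul(5, I, Pow(439, Rational(1, 2))), Rational(1, 7051)) = Mul(Rational(5, 7051), I, Pow(439, Rational(1, 2)))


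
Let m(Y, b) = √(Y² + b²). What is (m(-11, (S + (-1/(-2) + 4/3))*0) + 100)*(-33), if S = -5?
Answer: -3663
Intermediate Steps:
(m(-11, (S + (-1/(-2) + 4/3))*0) + 100)*(-33) = (√((-11)² + ((-5 + (-1/(-2) + 4/3))*0)²) + 100)*(-33) = (√(121 + ((-5 + (-1*(-½) + 4*(⅓)))*0)²) + 100)*(-33) = (√(121 + ((-5 + (½ + 4/3))*0)²) + 100)*(-33) = (√(121 + ((-5 + 11/6)*0)²) + 100)*(-33) = (√(121 + (-19/6*0)²) + 100)*(-33) = (√(121 + 0²) + 100)*(-33) = (√(121 + 0) + 100)*(-33) = (√121 + 100)*(-33) = (11 + 100)*(-33) = 111*(-33) = -3663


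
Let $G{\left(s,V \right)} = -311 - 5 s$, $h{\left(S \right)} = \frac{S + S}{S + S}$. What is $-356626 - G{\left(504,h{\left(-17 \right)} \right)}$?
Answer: $-353795$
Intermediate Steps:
$h{\left(S \right)} = 1$ ($h{\left(S \right)} = \frac{2 S}{2 S} = 2 S \frac{1}{2 S} = 1$)
$-356626 - G{\left(504,h{\left(-17 \right)} \right)} = -356626 - \left(-311 - 2520\right) = -356626 - -2831 = -356626 + 2831 = -353795$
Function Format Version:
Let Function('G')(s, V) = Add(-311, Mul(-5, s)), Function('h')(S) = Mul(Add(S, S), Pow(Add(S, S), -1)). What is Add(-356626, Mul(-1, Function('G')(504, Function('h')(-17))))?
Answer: -353795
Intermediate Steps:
Function('h')(S) = 1 (Function('h')(S) = Mul(Mul(2, S), Pow(Mul(2, S), -1)) = Mul(Mul(2, S), Mul(Rational(1, 2), Pow(S, -1))) = 1)
Add(-356626, Mul(-1, Function('G')(504, Function('h')(-17)))) = Add(-356626, Mul(-1, Add(-311, Mul(-5, 504)))) = Add(-356626, Mul(-1, Add(-311, -2520))) = Add(-356626, Mul(-1, -2831)) = Add(-356626, 2831) = -353795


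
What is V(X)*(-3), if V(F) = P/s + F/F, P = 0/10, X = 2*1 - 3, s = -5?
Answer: -3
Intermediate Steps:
X = -1 (X = 2 - 3 = -1)
P = 0 (P = 0*(1/10) = 0)
V(F) = 1 (V(F) = 0/(-5) + F/F = 0*(-1/5) + 1 = 0 + 1 = 1)
V(X)*(-3) = 1*(-3) = -3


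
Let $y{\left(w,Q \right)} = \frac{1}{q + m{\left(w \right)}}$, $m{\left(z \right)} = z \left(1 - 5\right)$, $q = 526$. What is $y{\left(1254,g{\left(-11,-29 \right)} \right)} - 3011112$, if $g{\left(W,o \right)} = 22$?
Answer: $- \frac{13519892881}{4490} \approx -3.0111 \cdot 10^{6}$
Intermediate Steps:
$m{\left(z \right)} = - 4 z$ ($m{\left(z \right)} = z \left(-4\right) = - 4 z$)
$y{\left(w,Q \right)} = \frac{1}{526 - 4 w}$
$y{\left(1254,g{\left(-11,-29 \right)} \right)} - 3011112 = - \frac{1}{-526 + 4 \cdot 1254} - 3011112 = - \frac{1}{-526 + 5016} - 3011112 = - \frac{1}{4490} - 3011112 = - \frac{13519892881}{4490}$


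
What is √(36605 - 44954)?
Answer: 11*I*√69 ≈ 91.373*I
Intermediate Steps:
√(36605 - 44954) = √(-8349) = 11*I*√69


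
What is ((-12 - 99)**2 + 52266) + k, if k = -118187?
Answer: -53600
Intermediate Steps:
((-12 - 99)**2 + 52266) + k = ((-12 - 99)**2 + 52266) - 118187 = ((-111)**2 + 52266) - 118187 = (12321 + 52266) - 118187 = 64587 - 118187 = -53600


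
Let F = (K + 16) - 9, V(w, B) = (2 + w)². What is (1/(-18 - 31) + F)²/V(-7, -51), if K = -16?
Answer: 195364/60025 ≈ 3.2547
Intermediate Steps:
F = -9 (F = (-16 + 16) - 9 = 0 - 9 = -9)
(1/(-18 - 31) + F)²/V(-7, -51) = (1/(-18 - 31) - 9)²/((2 - 7)²) = (1/(-49) - 9)²/((-5)²) = (-1/49 - 9)²/25 = (-442/49)²*(1/25) = (195364/2401)*(1/25) = 195364/60025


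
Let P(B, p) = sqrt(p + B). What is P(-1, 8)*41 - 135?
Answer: -135 + 41*sqrt(7) ≈ -26.524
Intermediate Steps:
P(B, p) = sqrt(B + p)
P(-1, 8)*41 - 135 = sqrt(-1 + 8)*41 - 135 = sqrt(7)*41 - 135 = 41*sqrt(7) - 135 = -135 + 41*sqrt(7)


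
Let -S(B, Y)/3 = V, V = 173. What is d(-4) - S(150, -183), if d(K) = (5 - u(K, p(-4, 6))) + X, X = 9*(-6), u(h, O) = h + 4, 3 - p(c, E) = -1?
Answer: 470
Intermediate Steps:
p(c, E) = 4 (p(c, E) = 3 - 1*(-1) = 3 + 1 = 4)
u(h, O) = 4 + h
S(B, Y) = -519 (S(B, Y) = -3*173 = -519)
X = -54
d(K) = -53 - K (d(K) = (5 - (4 + K)) - 54 = (5 + (-4 - K)) - 54 = (1 - K) - 54 = -53 - K)
d(-4) - S(150, -183) = (-53 - 1*(-4)) - 1*(-519) = (-53 + 4) + 519 = -49 + 519 = 470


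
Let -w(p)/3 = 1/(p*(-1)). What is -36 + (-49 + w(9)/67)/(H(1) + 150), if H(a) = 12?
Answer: -591040/16281 ≈ -36.302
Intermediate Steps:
w(p) = 3/p (w(p) = -3/(p*(-1)) = -3*(-1)/p = -(-3)/p = 3/p)
-36 + (-49 + w(9)/67)/(H(1) + 150) = -36 + (-49 + (3/9)/67)/(12 + 150) = -36 + (-49 + (3*(1/9))*(1/67))/162 = -36 + (-49 + (1/3)*(1/67))/162 = -36 + (-49 + 1/201)/162 = -36 + (1/162)*(-9848/201) = -36 - 4924/16281 = -591040/16281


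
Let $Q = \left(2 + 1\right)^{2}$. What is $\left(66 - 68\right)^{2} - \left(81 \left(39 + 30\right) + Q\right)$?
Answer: $-5594$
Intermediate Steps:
$Q = 9$ ($Q = 3^{2} = 9$)
$\left(66 - 68\right)^{2} - \left(81 \left(39 + 30\right) + Q\right) = \left(66 - 68\right)^{2} - \left(81 \left(39 + 30\right) + 9\right) = \left(-2\right)^{2} - \left(81 \cdot 69 + 9\right) = 4 - \left(5589 + 9\right) = 4 - 5598 = -5594$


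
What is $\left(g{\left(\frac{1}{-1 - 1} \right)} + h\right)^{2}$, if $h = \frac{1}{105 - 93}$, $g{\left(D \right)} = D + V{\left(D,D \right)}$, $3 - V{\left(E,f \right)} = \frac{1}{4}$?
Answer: $\frac{49}{9} \approx 5.4444$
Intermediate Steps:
$V{\left(E,f \right)} = \frac{11}{4}$ ($V{\left(E,f \right)} = 3 - \frac{1}{4} = \frac{11}{4}$)
$g{\left(D \right)} = \frac{11}{4} + D$ ($g{\left(D \right)} = D + \frac{11}{4} = \frac{11}{4} + D$)
$h = \frac{1}{12} \approx 0.083333$
$\left(g{\left(\frac{1}{-1 - 1} \right)} + h\right)^{2} = \left(\left(\frac{11}{4} + \frac{1}{-1 - 1}\right) + \frac{1}{12}\right)^{2} = \left(\left(\frac{11}{4} + \frac{1}{-2}\right) + \frac{1}{12}\right)^{2} = \left(\left(\frac{11}{4} - \frac{1}{2}\right) + \frac{1}{12}\right)^{2} = \left(\frac{9}{4} + \frac{1}{12}\right)^{2} = \left(\frac{7}{3}\right)^{2} = \frac{49}{9}$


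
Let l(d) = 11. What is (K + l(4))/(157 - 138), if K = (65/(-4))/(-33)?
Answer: 1517/2508 ≈ 0.60486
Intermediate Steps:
K = 65/132 (K = (65*(-¼))*(-1/33) = -65/4*(-1/33) = 65/132 ≈ 0.49242)
(K + l(4))/(157 - 138) = (65/132 + 11)/(157 - 138) = (1517/132)/19 = (1517/132)*(1/19) = 1517/2508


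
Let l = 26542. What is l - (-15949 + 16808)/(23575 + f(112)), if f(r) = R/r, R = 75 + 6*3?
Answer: 70083868998/2640493 ≈ 26542.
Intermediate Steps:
R = 93 (R = 75 + 18 = 93)
f(r) = 93/r
l - (-15949 + 16808)/(23575 + f(112)) = 26542 - (-15949 + 16808)/(23575 + 93/112) = 26542 - 859/(23575 + 93*(1/112)) = 26542 - 859/(23575 + 93/112) = 26542 - 859/2640493/112 = 26542 - 859*112/2640493 = 26542 - 1*96208/2640493 = 26542 - 96208/2640493 = 70083868998/2640493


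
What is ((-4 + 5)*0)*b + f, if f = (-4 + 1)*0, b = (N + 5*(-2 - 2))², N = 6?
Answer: 0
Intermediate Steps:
b = 196 (b = (6 + 5*(-2 - 2))² = (6 + 5*(-4))² = (6 - 20)² = (-14)² = 196)
f = 0 (f = -3*0 = 0)
((-4 + 5)*0)*b + f = ((-4 + 5)*0)*196 + 0 = (1*0)*196 + 0 = 0*196 + 0 = 0 + 0 = 0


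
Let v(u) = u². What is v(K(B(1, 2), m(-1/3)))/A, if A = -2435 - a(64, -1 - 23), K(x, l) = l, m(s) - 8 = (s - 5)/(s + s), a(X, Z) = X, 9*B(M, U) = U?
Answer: -256/2499 ≈ -0.10244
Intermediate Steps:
B(M, U) = U/9
m(s) = 8 + (-5 + s)/(2*s) (m(s) = 8 + (s - 5)/(s + s) = 8 + (-5 + s)/((2*s)) = 8 + (-5 + s)*(1/(2*s)) = 8 + (-5 + s)/(2*s))
A = -2499 (A = -2435 - 1*64 = -2435 - 64 = -2499)
v(K(B(1, 2), m(-1/3)))/A = ((-5 + 17*(-1/3))/(2*((-1/3))))²/(-2499) = ((-5 + 17*(-1*⅓))/(2*((-1*⅓))))²*(-1/2499) = ((-5 + 17*(-⅓))/(2*(-⅓)))²*(-1/2499) = ((½)*(-3)*(-5 - 17/3))²*(-1/2499) = ((½)*(-3)*(-32/3))²*(-1/2499) = 16²*(-1/2499) = 256*(-1/2499) = -256/2499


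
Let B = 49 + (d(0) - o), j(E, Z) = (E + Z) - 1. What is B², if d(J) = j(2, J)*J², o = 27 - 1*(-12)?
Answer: 100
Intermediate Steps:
j(E, Z) = -1 + E + Z
o = 39 (o = 27 + 12 = 39)
d(J) = J²*(1 + J) (d(J) = (-1 + 2 + J)*J² = (1 + J)*J² = J²*(1 + J))
B = 10 (B = 49 + (0²*(1 + 0) - 1*39) = 49 + (0*1 - 39) = 49 + (0 - 39) = 49 - 39 = 10)
B² = 10² = 100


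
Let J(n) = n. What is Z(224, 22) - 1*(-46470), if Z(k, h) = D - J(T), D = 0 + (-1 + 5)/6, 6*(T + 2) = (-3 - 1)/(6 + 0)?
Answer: 418255/9 ≈ 46473.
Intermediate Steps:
T = -19/9 (T = -2 + ((-3 - 1)/(6 + 0))/6 = -2 + (-4/6)/6 = -2 + (-4*⅙)/6 = -2 + (⅙)*(-⅔) = -2 - ⅑ = -19/9 ≈ -2.1111)
D = ⅔ (D = 0 + (⅙)*4 = 0 + ⅔ = ⅔ ≈ 0.66667)
Z(k, h) = 25/9 (Z(k, h) = ⅔ - 1*(-19/9) = ⅔ + 19/9 = 25/9)
Z(224, 22) - 1*(-46470) = 25/9 - 1*(-46470) = 25/9 + 46470 = 418255/9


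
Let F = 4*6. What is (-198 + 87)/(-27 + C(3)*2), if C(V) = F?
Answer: -37/7 ≈ -5.2857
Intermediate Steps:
F = 24
C(V) = 24
(-198 + 87)/(-27 + C(3)*2) = (-198 + 87)/(-27 + 24*2) = -111/(-27 + 48) = -111/21 = -111*1/21 = -37/7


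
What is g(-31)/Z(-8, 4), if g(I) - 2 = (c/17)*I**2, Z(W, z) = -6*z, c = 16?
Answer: -7705/204 ≈ -37.770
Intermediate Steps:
g(I) = 2 + 16*I**2/17 (g(I) = 2 + (16/17)*I**2 = 2 + (16*(1/17))*I**2 = 2 + 16*I**2/17)
g(-31)/Z(-8, 4) = (2 + (16/17)*(-31)**2)/((-6*4)) = (2 + (16/17)*961)/(-24) = (2 + 15376/17)*(-1/24) = (15410/17)*(-1/24) = -7705/204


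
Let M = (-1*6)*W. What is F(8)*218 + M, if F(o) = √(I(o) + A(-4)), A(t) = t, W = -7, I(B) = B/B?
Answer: 42 + 218*I*√3 ≈ 42.0 + 377.59*I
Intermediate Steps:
I(B) = 1
M = 42 (M = -1*6*(-7) = -6*(-7) = 42)
F(o) = I*√3 (F(o) = √(1 - 4) = √(-3) = I*√3)
F(8)*218 + M = (I*√3)*218 + 42 = 218*I*√3 + 42 = 42 + 218*I*√3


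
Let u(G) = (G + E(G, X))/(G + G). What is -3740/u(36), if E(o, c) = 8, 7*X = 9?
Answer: -6120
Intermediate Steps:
X = 9/7 (X = (⅐)*9 = 9/7 ≈ 1.2857)
u(G) = (8 + G)/(2*G) (u(G) = (G + 8)/(G + G) = (8 + G)/((2*G)) = (8 + G)*(1/(2*G)) = (8 + G)/(2*G))
-3740/u(36) = -3740*72/(8 + 36) = -3740/((½)*(1/36)*44) = -3740/11/18 = -3740*18/11 = -6120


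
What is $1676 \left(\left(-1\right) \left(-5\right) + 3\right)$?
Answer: $13408$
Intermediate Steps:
$1676 \left(\left(-1\right) \left(-5\right) + 3\right) = 1676 \left(5 + 3\right) = 1676 \cdot 8 = 13408$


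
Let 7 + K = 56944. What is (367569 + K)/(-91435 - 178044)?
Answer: -424506/269479 ≈ -1.5753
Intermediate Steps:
K = 56937 (K = -7 + 56944 = 56937)
(367569 + K)/(-91435 - 178044) = (367569 + 56937)/(-91435 - 178044) = 424506/(-269479) = 424506*(-1/269479) = -424506/269479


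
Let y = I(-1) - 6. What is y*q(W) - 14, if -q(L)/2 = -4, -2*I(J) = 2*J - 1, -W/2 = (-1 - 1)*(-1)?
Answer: -50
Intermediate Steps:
W = -4 (W = -2*(-1 - 1)*(-1) = -(-4)*(-1) = -2*2 = -4)
I(J) = ½ - J (I(J) = -(2*J - 1)/2 = -(-1 + 2*J)/2 = ½ - J)
y = -9/2 (y = (½ - 1*(-1)) - 6 = (½ + 1) - 6 = 3/2 - 6 = -9/2 ≈ -4.5000)
q(L) = 8 (q(L) = -2*(-4) = 8)
y*q(W) - 14 = -9/2*8 - 14 = -36 - 14 = -50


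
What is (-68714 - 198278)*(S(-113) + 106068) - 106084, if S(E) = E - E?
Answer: -28319413540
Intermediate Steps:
S(E) = 0
(-68714 - 198278)*(S(-113) + 106068) - 106084 = (-68714 - 198278)*(0 + 106068) - 106084 = -266992*106068 - 106084 = -28319307456 - 106084 = -28319413540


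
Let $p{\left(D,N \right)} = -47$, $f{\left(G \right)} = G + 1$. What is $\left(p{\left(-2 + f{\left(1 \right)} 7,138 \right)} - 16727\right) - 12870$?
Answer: $-29644$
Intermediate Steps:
$f{\left(G \right)} = 1 + G$
$\left(p{\left(-2 + f{\left(1 \right)} 7,138 \right)} - 16727\right) - 12870 = \left(-47 - 16727\right) - 12870 = -16774 - 12870 = -29644$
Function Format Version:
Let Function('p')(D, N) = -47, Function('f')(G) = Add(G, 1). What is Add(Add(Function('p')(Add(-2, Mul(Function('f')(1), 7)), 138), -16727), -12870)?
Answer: -29644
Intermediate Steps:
Function('f')(G) = Add(1, G)
Add(Add(Function('p')(Add(-2, Mul(Function('f')(1), 7)), 138), -16727), -12870) = Add(Add(-47, -16727), -12870) = Add(-16774, -12870) = -29644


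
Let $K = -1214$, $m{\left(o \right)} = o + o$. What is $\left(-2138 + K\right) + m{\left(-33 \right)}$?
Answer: $-3418$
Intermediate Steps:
$m{\left(o \right)} = 2 o$
$\left(-2138 + K\right) + m{\left(-33 \right)} = \left(-2138 - 1214\right) + 2 \left(-33\right) = -3352 - 66 = -3418$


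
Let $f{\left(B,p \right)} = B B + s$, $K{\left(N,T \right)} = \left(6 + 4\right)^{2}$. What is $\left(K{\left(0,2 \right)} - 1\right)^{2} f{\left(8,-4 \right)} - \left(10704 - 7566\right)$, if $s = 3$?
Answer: $653529$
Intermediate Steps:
$K{\left(N,T \right)} = 100$ ($K{\left(N,T \right)} = 10^{2} = 100$)
$f{\left(B,p \right)} = 3 + B^{2}$ ($f{\left(B,p \right)} = B B + 3 = B^{2} + 3 = 3 + B^{2}$)
$\left(K{\left(0,2 \right)} - 1\right)^{2} f{\left(8,-4 \right)} - \left(10704 - 7566\right) = \left(100 - 1\right)^{2} \left(3 + 8^{2}\right) - \left(10704 - 7566\right) = 99^{2} \left(3 + 64\right) - 3138 = 9801 \cdot 67 - 3138 = 656667 - 3138 = 653529$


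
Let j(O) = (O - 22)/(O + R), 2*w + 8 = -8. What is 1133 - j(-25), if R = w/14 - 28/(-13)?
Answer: 2410146/2131 ≈ 1131.0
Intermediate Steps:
w = -8 (w = -4 + (½)*(-8) = -4 - 4 = -8)
R = 144/91 (R = -8/14 - 28/(-13) = -8*1/14 - 28*(-1/13) = -4/7 + 28/13 = 144/91 ≈ 1.5824)
j(O) = (-22 + O)/(144/91 + O) (j(O) = (O - 22)/(O + 144/91) = (-22 + O)/(144/91 + O))
1133 - j(-25) = 1133 - 91*(-22 - 25)/(144 + 91*(-25)) = 1133 - 91*(-47)/(144 - 2275) = 1133 - 91*(-47)/(-2131) = 1133 - 91*(-1)*(-47)/2131 = 1133 - 1*4277/2131 = 1133 - 4277/2131 = 2410146/2131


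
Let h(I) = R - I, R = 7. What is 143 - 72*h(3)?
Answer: -145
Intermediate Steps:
h(I) = 7 - I
143 - 72*h(3) = 143 - 72*(7 - 1*3) = 143 - 72*(7 - 3) = 143 - 72*4 = 143 - 288 = -145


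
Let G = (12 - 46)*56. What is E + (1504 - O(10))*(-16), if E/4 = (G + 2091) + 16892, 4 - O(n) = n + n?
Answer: 43996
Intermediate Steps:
O(n) = 4 - 2*n (O(n) = 4 - (n + n) = 4 - 2*n)
G = -1904 (G = -34*56 = -1904)
E = 68316 (E = 4*((-1904 + 2091) + 16892) = 4*(187 + 16892) = 4*17079 = 68316)
E + (1504 - O(10))*(-16) = 68316 + (1504 - (4 - 2*10))*(-16) = 68316 + (1504 - (4 - 20))*(-16) = 68316 + (1504 - 1*(-16))*(-16) = 68316 + (1504 + 16)*(-16) = 68316 + 1520*(-16) = 68316 - 24320 = 43996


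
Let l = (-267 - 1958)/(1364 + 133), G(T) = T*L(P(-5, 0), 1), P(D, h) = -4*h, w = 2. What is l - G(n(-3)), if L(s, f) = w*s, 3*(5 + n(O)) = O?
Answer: -2225/1497 ≈ -1.4863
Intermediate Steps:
n(O) = -5 + O/3
L(s, f) = 2*s
G(T) = 0 (G(T) = T*(2*(-4*0)) = T*(2*0) = T*0 = 0)
l = -2225/1497 ≈ -1.4863
l - G(n(-3)) = -2225/1497 - 1*0 = -2225/1497 + 0 = -2225/1497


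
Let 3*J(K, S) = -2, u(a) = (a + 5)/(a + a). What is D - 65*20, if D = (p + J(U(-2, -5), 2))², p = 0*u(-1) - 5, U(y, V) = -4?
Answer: -11411/9 ≈ -1267.9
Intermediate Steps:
u(a) = (5 + a)/(2*a) (u(a) = (5 + a)/((2*a)) = (5 + a)*(1/(2*a)) = (5 + a)/(2*a))
J(K, S) = -⅔ (J(K, S) = (⅓)*(-2) = -⅔)
p = -5 (p = 0*((½)*(5 - 1)/(-1)) - 5 = 0*((½)*(-1)*4) - 5 = 0*(-2) - 5 = 0 - 5 = -5)
D = 289/9 (D = (-5 - ⅔)² = (-17/3)² = 289/9 ≈ 32.111)
D - 65*20 = 289/9 - 65*20 = 289/9 - 1300 = -11411/9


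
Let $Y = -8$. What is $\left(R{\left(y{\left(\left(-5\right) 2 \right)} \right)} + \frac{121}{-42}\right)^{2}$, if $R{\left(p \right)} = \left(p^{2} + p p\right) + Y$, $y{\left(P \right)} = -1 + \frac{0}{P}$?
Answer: $\frac{139129}{1764} \approx 78.871$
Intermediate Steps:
$y{\left(P \right)} = -1$ ($y{\left(P \right)} = -1 + 0 = -1$)
$R{\left(p \right)} = -8 + 2 p^{2}$ ($R{\left(p \right)} = \left(p^{2} + p p\right) - 8 = \left(p^{2} + p^{2}\right) - 8 = 2 p^{2} - 8 = -8 + 2 p^{2}$)
$\left(R{\left(y{\left(\left(-5\right) 2 \right)} \right)} + \frac{121}{-42}\right)^{2} = \left(\left(-8 + 2 \left(-1\right)^{2}\right) + \frac{121}{-42}\right)^{2} = \left(\left(-8 + 2 \cdot 1\right) + 121 \left(- \frac{1}{42}\right)\right)^{2} = \left(\left(-8 + 2\right) - \frac{121}{42}\right)^{2} = \left(-6 - \frac{121}{42}\right)^{2} = \left(- \frac{373}{42}\right)^{2} = \frac{139129}{1764}$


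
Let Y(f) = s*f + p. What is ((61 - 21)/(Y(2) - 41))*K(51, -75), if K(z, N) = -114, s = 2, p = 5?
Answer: 285/2 ≈ 142.50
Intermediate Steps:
Y(f) = 5 + 2*f (Y(f) = 2*f + 5 = 5 + 2*f)
((61 - 21)/(Y(2) - 41))*K(51, -75) = ((61 - 21)/((5 + 2*2) - 41))*(-114) = (40/((5 + 4) - 41))*(-114) = (40/(9 - 41))*(-114) = (40/(-32))*(-114) = (40*(-1/32))*(-114) = -5/4*(-114) = 285/2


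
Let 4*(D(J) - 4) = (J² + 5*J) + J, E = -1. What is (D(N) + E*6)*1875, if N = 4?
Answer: 15000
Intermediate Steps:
D(J) = 4 + J²/4 + 3*J/2 (D(J) = 4 + ((J² + 5*J) + J)/4 = 4 + (J² + 6*J)/4 = 4 + (J²/4 + 3*J/2) = 4 + J²/4 + 3*J/2)
(D(N) + E*6)*1875 = ((4 + (¼)*4² + (3/2)*4) - 1*6)*1875 = ((4 + (¼)*16 + 6) - 6)*1875 = ((4 + 4 + 6) - 6)*1875 = (14 - 6)*1875 = 8*1875 = 15000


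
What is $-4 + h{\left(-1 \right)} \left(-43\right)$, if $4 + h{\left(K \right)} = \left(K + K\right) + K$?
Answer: $297$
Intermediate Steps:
$h{\left(K \right)} = -4 + 3 K$ ($h{\left(K \right)} = -4 + \left(\left(K + K\right) + K\right) = -4 + \left(2 K + K\right) = -4 + 3 K$)
$-4 + h{\left(-1 \right)} \left(-43\right) = -4 + \left(-4 + 3 \left(-1\right)\right) \left(-43\right) = -4 + \left(-4 - 3\right) \left(-43\right) = -4 - -301 = -4 + 301 = 297$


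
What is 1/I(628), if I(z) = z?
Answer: 1/628 ≈ 0.0015924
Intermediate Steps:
1/I(628) = 1/628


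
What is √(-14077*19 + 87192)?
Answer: 7*I*√3679 ≈ 424.58*I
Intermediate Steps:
√(-14077*19 + 87192) = √(-267463 + 87192) = √(-180271) = 7*I*√3679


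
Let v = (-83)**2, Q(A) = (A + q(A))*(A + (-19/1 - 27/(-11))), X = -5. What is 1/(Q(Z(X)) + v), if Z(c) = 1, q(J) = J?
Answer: 11/75437 ≈ 0.00014582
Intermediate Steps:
Q(A) = 2*A*(-182/11 + A) (Q(A) = (A + A)*(A + (-19/1 - 27/(-11))) = (2*A)*(A + (-19*1 - 27*(-1/11))) = (2*A)*(A + (-19 + 27/11)) = (2*A)*(A - 182/11) = (2*A)*(-182/11 + A) = 2*A*(-182/11 + A))
v = 6889
1/(Q(Z(X)) + v) = 1/((2/11)*1*(-182 + 11*1) + 6889) = 1/((2/11)*1*(-182 + 11) + 6889) = 1/((2/11)*1*(-171) + 6889) = 1/(-342/11 + 6889) = 1/(75437/11) = 11/75437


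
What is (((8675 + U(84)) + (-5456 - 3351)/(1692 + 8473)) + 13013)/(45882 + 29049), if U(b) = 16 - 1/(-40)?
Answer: 1764900857/6093388920 ≈ 0.28964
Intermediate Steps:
U(b) = 641/40 (U(b) = 16 - 1*(-1/40) = 16 + 1/40 = 641/40)
(((8675 + U(84)) + (-5456 - 3351)/(1692 + 8473)) + 13013)/(45882 + 29049) = (((8675 + 641/40) + (-5456 - 3351)/(1692 + 8473)) + 13013)/(45882 + 29049) = ((347641/40 - 8807/10165) + 13013)/74931 = ((347641/40 - 8807*1/10165) + 13013)*(1/74931) = ((347641/40 - 8807/10165) + 13013)*(1/74931) = (706683697/81320 + 13013)*(1/74931) = (1764900857/81320)*(1/74931) = 1764900857/6093388920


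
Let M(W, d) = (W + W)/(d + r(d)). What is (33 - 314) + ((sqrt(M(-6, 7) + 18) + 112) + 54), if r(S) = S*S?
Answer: -115 + sqrt(3486)/14 ≈ -110.78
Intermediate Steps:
r(S) = S**2
M(W, d) = 2*W/(d + d**2) (M(W, d) = (W + W)/(d + d**2) = (2*W)/(d + d**2) = 2*W/(d + d**2))
(33 - 314) + ((sqrt(M(-6, 7) + 18) + 112) + 54) = (33 - 314) + ((sqrt(2*(-6)/(7*(1 + 7)) + 18) + 112) + 54) = -281 + ((sqrt(2*(-6)*(1/7)/8 + 18) + 112) + 54) = -281 + ((sqrt(2*(-6)*(1/7)*(1/8) + 18) + 112) + 54) = -281 + ((sqrt(-3/14 + 18) + 112) + 54) = -281 + ((sqrt(249/14) + 112) + 54) = -281 + ((sqrt(3486)/14 + 112) + 54) = -281 + ((112 + sqrt(3486)/14) + 54) = -281 + (166 + sqrt(3486)/14) = -115 + sqrt(3486)/14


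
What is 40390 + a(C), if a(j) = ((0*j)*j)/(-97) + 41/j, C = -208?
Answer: 8401079/208 ≈ 40390.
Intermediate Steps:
a(j) = 41/j (a(j) = (0*j)*(-1/97) + 41/j = 0*(-1/97) + 41/j = 0 + 41/j = 41/j)
40390 + a(C) = 40390 + 41/(-208) = 40390 + 41*(-1/208) = 40390 - 41/208 = 8401079/208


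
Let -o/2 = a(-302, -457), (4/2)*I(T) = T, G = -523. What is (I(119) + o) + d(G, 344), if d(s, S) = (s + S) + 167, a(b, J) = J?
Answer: 1923/2 ≈ 961.50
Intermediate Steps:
I(T) = T/2
o = 914 (o = -2*(-457) = 914)
d(s, S) = 167 + S + s (d(s, S) = (S + s) + 167 = 167 + S + s)
(I(119) + o) + d(G, 344) = ((½)*119 + 914) + (167 + 344 - 523) = (119/2 + 914) - 12 = 1947/2 - 12 = 1923/2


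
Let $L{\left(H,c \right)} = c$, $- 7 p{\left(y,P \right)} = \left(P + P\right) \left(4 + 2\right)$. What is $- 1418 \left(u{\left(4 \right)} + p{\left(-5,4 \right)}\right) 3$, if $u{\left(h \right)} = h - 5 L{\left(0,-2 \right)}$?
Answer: $- \frac{212700}{7} \approx -30386.0$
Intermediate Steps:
$p{\left(y,P \right)} = - \frac{12 P}{7}$ ($p{\left(y,P \right)} = - \frac{\left(P + P\right) \left(4 + 2\right)}{7} = - \frac{2 P 6}{7} = - \frac{12 P}{7}$)
$u{\left(h \right)} = 10 + h$ ($u{\left(h \right)} = h - -10 = h + 10 = 10 + h$)
$- 1418 \left(u{\left(4 \right)} + p{\left(-5,4 \right)}\right) 3 = - 1418 \left(\left(10 + 4\right) - \frac{48}{7}\right) 3 = - 1418 \left(14 - \frac{48}{7}\right) 3 = - 1418 \cdot \frac{50}{7} \cdot 3 = \left(-1418\right) \frac{150}{7} = - \frac{212700}{7}$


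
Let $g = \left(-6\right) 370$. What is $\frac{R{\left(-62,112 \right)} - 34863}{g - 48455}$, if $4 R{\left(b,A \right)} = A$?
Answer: $\frac{6967}{10135} \approx 0.68742$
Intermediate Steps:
$R{\left(b,A \right)} = \frac{A}{4}$
$g = -2220$
$\frac{R{\left(-62,112 \right)} - 34863}{g - 48455} = \frac{\frac{1}{4} \cdot 112 - 34863}{-2220 - 48455} = \frac{28 - 34863}{-50675} = \left(-34835\right) \left(- \frac{1}{50675}\right) = \frac{6967}{10135}$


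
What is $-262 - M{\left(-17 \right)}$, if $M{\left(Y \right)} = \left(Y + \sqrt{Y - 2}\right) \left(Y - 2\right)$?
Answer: $-585 + 19 i \sqrt{19} \approx -585.0 + 82.819 i$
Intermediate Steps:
$M{\left(Y \right)} = \left(-2 + Y\right) \left(Y + \sqrt{-2 + Y}\right)$ ($M{\left(Y \right)} = \left(Y + \sqrt{-2 + Y}\right) \left(-2 + Y\right) = \left(-2 + Y\right) \left(Y + \sqrt{-2 + Y}\right)$)
$-262 - M{\left(-17 \right)} = -262 - \left(\left(-17\right)^{2} - -34 - 2 \sqrt{-2 - 17} - 17 \sqrt{-2 - 17}\right) = -262 - \left(289 + 34 - 2 \sqrt{-19} - 17 \sqrt{-19}\right) = -262 - \left(289 + 34 - 2 i \sqrt{19} - 17 i \sqrt{19}\right) = -262 - \left(323 - 19 i \sqrt{19}\right) = -585 + 19 i \sqrt{19}$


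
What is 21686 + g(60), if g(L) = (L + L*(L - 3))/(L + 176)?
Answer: 1280344/59 ≈ 21701.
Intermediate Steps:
g(L) = (L + L*(-3 + L))/(176 + L)
21686 + g(60) = 21686 + 60*(-2 + 60)/(176 + 60) = 21686 + 60*58/236 = 21686 + 60*(1/236)*58 = 21686 + 870/59 = 1280344/59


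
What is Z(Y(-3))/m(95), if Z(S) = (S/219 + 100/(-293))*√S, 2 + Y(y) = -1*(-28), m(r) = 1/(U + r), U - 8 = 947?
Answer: -4998700*√26/21389 ≈ -1191.7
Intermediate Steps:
U = 955 (U = 8 + 947 = 955)
m(r) = 1/(955 + r)
Y(y) = 26 (Y(y) = -2 - 1*(-28) = -2 + 28 = 26)
Z(S) = √S*(-100/293 + S/219) (Z(S) = (S*(1/219) + 100*(-1/293))*√S = (S/219 - 100/293)*√S = (-100/293 + S/219)*√S = √S*(-100/293 + S/219))
Z(Y(-3))/m(95) = (√26*(-21900 + 293*26)/64167)/(1/(955 + 95)) = (√26*(-21900 + 7618)/64167)/(1/1050) = ((1/64167)*√26*(-14282))/(1/1050) = -14282*√26/64167*1050 = -4998700*√26/21389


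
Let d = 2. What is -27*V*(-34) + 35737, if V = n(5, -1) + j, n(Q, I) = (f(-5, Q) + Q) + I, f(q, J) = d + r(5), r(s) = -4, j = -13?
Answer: 25639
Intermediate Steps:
f(q, J) = -2 (f(q, J) = 2 - 4 = -2)
n(Q, I) = -2 + I + Q (n(Q, I) = (-2 + Q) + I = -2 + I + Q)
V = -11 (V = (-2 - 1 + 5) - 13 = 2 - 13 = -11)
-27*V*(-34) + 35737 = -27*(-11)*(-34) + 35737 = 297*(-34) + 35737 = -10098 + 35737 = 25639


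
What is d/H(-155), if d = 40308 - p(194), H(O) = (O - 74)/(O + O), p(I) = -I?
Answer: 12555620/229 ≈ 54828.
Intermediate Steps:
H(O) = (-74 + O)/(2*O) (H(O) = (-74 + O)/((2*O)) = (-74 + O)*(1/(2*O)) = (-74 + O)/(2*O))
d = 40502 (d = 40308 - (-1)*194 = 40308 - 1*(-194) = 40308 + 194 = 40502)
d/H(-155) = 40502/(((½)*(-74 - 155)/(-155))) = 40502/(((½)*(-1/155)*(-229))) = 40502/(229/310) = 40502*(310/229) = 12555620/229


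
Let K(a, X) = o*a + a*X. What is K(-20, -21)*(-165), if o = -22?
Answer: -141900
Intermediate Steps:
K(a, X) = -22*a + X*a (K(a, X) = -22*a + a*X = -22*a + X*a)
K(-20, -21)*(-165) = -20*(-22 - 21)*(-165) = -20*(-43)*(-165) = 860*(-165) = -141900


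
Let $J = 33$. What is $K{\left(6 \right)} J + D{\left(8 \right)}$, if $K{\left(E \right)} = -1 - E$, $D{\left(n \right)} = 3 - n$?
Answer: $-236$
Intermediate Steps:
$K{\left(6 \right)} J + D{\left(8 \right)} = \left(-1 - 6\right) 33 + \left(3 - 8\right) = \left(-7\right) 33 - 5 = -231 - 5 = -236$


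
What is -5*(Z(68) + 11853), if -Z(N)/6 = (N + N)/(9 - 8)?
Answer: -55185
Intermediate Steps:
Z(N) = -12*N (Z(N) = -6*(N + N)/(9 - 8) = -6*2*N/1 = -6*2*N = -12*N)
-5*(Z(68) + 11853) = -5*(-12*68 + 11853) = -5*(-816 + 11853) = -5*11037 = -1*55185 = -55185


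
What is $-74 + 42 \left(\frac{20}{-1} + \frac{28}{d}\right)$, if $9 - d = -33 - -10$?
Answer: $- \frac{3509}{4} \approx -877.25$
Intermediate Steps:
$d = 32$ ($d = 9 - \left(-33 - -10\right) = 9 - \left(-33 + 10\right) = 9 - -23 = 9 + 23 = 32$)
$-74 + 42 \left(\frac{20}{-1} + \frac{28}{d}\right) = -74 + 42 \left(\frac{20}{-1} + \frac{28}{32}\right) = -74 + 42 \left(20 \left(-1\right) + 28 \cdot \frac{1}{32}\right) = -74 + 42 \left(-20 + \frac{7}{8}\right) = -74 + 42 \left(- \frac{153}{8}\right) = -74 - \frac{3213}{4} = - \frac{3509}{4}$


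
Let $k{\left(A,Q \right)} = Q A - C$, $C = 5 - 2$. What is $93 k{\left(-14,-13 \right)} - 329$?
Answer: $16318$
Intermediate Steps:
$C = 3$
$k{\left(A,Q \right)} = -3 + A Q$ ($k{\left(A,Q \right)} = Q A - 3 = A Q - 3 = -3 + A Q$)
$93 k{\left(-14,-13 \right)} - 329 = 93 \left(-3 - -182\right) - 329 = 93 \left(-3 + 182\right) - 329 = 93 \cdot 179 - 329 = 16647 - 329 = 16318$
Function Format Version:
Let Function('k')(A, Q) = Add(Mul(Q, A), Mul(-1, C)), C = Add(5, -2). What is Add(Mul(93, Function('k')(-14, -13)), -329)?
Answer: 16318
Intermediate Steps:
C = 3
Function('k')(A, Q) = Add(-3, Mul(A, Q)) (Function('k')(A, Q) = Add(Mul(Q, A), Mul(-1, 3)) = Add(Mul(A, Q), -3) = Add(-3, Mul(A, Q)))
Add(Mul(93, Function('k')(-14, -13)), -329) = Add(Mul(93, Add(-3, Mul(-14, -13))), -329) = Add(Mul(93, Add(-3, 182)), -329) = Add(Mul(93, 179), -329) = Add(16647, -329) = 16318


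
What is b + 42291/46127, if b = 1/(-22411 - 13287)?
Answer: 1509657991/1646641646 ≈ 0.91681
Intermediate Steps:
b = -1/35698 (b = 1/(-35698) = -1/35698 ≈ -2.8013e-5)
b + 42291/46127 = -1/35698 + 42291/46127 = 1509657991/1646641646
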